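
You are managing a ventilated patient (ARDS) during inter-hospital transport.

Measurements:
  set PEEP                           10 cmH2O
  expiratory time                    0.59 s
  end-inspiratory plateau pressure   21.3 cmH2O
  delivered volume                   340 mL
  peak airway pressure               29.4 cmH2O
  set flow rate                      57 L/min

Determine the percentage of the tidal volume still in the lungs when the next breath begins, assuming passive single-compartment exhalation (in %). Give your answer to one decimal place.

10.0

Flow: 57 L/min ÷ 60 = 0.95 L/s.
R = (PIP − Pplat)/V̇ = (29.4 − 21.3) / 0.95 = 8.1/0.95 = 8.526 cmH2O·s/L.
C = Vt/(Pplat − PEEP) = 340.0 / (21.3 − 10) = 340.0/11.3 = 30.088 mL/cmH2O.
τ = R × C = 8.526 × 0.03009 L/cmH2O = 0.2565 s.
Fraction remaining at end-expiration = e^(−Te/τ) = e^(−0.59/0.2565) = 0.1002 → 10.02%.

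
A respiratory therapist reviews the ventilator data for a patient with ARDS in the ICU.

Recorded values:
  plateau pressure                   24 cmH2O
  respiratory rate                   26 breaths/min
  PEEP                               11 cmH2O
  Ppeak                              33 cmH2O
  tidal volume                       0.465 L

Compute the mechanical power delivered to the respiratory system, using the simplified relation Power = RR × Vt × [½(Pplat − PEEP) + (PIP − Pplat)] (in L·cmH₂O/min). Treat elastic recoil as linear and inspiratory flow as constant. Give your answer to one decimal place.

187.4

Per-breath work = Vt × [½(Pplat−PEEP) + (PIP−Pplat)] = 0.465 × [0.5×13.0 + 9.0] = 0.465 × 15.5 = 7.208 L·cmH2O.
Power = 26 × 7.208 = 187.41 L·cmH2O/min.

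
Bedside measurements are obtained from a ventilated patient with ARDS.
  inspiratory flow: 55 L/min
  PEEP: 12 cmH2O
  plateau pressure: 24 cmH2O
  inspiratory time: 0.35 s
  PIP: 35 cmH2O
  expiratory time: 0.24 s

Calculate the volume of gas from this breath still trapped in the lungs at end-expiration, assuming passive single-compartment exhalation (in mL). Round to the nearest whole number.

Flow: 55 L/min ÷ 60 = 0.9167 L/s.
Vt = flow × Ti = 0.9167 L/s × 0.35 s × 1000 mL/L = 320.85 mL.
R = (PIP − Pplat)/V̇ = (35 − 24) / 0.9167 = 11.0/0.9167 = 12.0 cmH2O·s/L.
C = Vt/(Pplat − PEEP) = 320.85 / (24 − 12) = 320.85/12.0 = 26.738 mL/cmH2O.
τ = R × C = 12.0 × 0.02674 L/cmH2O = 0.3209 s.
Fraction remaining = e^(−Te/τ) = e^(−0.24/0.3209) = 0.4734.
Trapped volume = 320.85 × 0.4734 = 151.89 mL.

152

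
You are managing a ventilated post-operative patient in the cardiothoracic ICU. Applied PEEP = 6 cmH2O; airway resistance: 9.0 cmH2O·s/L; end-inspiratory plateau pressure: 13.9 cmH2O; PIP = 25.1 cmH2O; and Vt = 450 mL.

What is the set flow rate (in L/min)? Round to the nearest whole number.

75

flow = (PIP − Pplat) / Raw = (25.1 − 13.9) / 9.0 = 1.244 L/s × 60 = 74.64 L/min.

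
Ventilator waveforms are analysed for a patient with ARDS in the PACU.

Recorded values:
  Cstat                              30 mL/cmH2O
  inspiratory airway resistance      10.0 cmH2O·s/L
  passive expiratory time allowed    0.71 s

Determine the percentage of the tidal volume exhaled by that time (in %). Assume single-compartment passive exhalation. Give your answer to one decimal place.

τ = R × C = 10.0 × 30 mL/cmH2O = 10.0 × 0.030 L/cmH2O = 0.3 s.
Passive exhalation: V(t)/V₀ = e^(−t/τ) = e^(−0.71/0.3) = 0.09379.
Fraction exhaled = 1 − 0.09379 = 0.9062 → 90.62%.

90.6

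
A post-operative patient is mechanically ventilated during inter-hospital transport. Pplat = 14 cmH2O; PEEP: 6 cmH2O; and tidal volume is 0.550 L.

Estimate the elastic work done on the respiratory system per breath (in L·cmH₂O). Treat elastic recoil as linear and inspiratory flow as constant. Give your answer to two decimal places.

Elastic work ≈ ½ × (Pplat − PEEP) × Vt = 0.5 × (14 − 6) × 0.550 L = 0.5 × 8.0 × 0.550 = 2.2 L·cmH2O.

2.20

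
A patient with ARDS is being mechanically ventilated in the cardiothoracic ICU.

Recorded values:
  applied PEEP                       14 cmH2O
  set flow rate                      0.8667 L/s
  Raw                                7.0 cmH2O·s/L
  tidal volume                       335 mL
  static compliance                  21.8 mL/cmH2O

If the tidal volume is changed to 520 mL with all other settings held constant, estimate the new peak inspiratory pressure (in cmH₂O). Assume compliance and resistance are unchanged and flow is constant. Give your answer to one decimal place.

PIP = Vt/C + R·V̇ + PEEP (constant-flow equation of motion).
Only the elastic term changes: ΔPIP = ΔVt / C = (520 − 335) / 21.8 = 8.486 cmH2O.
Original PIP = 335/21.8 + 7.0×0.8667 + 14 = 35.434 cmH2O; new PIP = 35.434 + (8.486) = 43.92 cmH2O.

43.9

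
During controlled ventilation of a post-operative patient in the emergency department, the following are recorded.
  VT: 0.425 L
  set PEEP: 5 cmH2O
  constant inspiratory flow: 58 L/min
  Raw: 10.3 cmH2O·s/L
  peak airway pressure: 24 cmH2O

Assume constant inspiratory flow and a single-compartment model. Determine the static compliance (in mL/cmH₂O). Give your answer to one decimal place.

Flow: 58 L/min ÷ 60 = 0.9667 L/s.
Equation of motion (constant flow): PIP = Vt/C + R·V̇ + PEEP.
Vt/C = PIP − R·V̇ − PEEP = 24 − 10.3×0.9667 − 5 = 24 − 9.957 − 5 = 9.043 cmH2O.
C = Vt / 9.043 = 425 / 9.043 = 46.998 mL/cmH2O.

47.0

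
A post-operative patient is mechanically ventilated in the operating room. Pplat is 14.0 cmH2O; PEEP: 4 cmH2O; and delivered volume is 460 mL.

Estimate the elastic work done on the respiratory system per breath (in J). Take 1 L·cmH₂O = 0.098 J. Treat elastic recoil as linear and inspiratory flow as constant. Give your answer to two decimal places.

Elastic work ≈ ½ × (Pplat − PEEP) × Vt = 0.5 × (14.0 − 4) × 0.460 L = 0.5 × 10.0 × 0.460 = 2.3 L·cmH2O.
× 0.098 J/(L·cmH2O) → 0.2254 J.

0.23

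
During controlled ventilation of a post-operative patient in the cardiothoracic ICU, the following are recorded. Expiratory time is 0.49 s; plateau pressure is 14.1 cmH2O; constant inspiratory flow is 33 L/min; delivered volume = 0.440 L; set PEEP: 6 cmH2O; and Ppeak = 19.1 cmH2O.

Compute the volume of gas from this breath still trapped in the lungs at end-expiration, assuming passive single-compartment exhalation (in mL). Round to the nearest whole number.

Flow: 33 L/min ÷ 60 = 0.55 L/s.
R = (PIP − Pplat)/V̇ = (19.1 − 14.1) / 0.55 = 5.0/0.55 = 9.091 cmH2O·s/L.
C = Vt/(Pplat − PEEP) = 440.0 / (14.1 − 6) = 440.0/8.1 = 54.321 mL/cmH2O.
τ = R × C = 9.091 × 0.05432 L/cmH2O = 0.4938 s.
Fraction remaining = e^(−Te/τ) = e^(−0.49/0.4938) = 0.3707.
Trapped volume = 440.0 × 0.3707 = 163.11 mL.

163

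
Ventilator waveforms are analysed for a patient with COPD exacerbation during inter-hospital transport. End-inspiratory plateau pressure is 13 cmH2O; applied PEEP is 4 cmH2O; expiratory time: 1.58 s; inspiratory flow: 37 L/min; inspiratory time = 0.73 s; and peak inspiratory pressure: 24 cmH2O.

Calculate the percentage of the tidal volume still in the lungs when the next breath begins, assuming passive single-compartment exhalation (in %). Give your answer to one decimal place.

17.0

Flow: 37 L/min ÷ 60 = 0.6167 L/s.
Vt = flow × Ti = 0.6167 L/s × 0.73 s × 1000 mL/L = 450.19 mL.
R = (PIP − Pplat)/V̇ = (24 − 13) / 0.6167 = 11.0/0.6167 = 17.837 cmH2O·s/L.
C = Vt/(Pplat − PEEP) = 450.19 / (13 − 4) = 450.19/9.0 = 50.021 mL/cmH2O.
τ = R × C = 17.837 × 0.05002 L/cmH2O = 0.8922 s.
Fraction remaining at end-expiration = e^(−Te/τ) = e^(−1.58/0.8922) = 0.1702 → 17.02%.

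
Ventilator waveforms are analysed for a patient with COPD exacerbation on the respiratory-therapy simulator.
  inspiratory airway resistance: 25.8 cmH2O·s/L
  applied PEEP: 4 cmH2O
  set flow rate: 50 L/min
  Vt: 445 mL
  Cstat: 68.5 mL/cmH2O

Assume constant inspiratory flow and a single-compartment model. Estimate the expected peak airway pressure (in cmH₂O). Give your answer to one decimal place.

Flow: 50 L/min ÷ 60 = 0.8333 L/s.
Equation of motion (constant flow): PIP = Vt/C + R·V̇ + PEEP.
PIP = 445/68.5 + 25.8×0.8333 + 4 = 6.496 + 21.499 + 4 = 31.995 cmH2O.

32.0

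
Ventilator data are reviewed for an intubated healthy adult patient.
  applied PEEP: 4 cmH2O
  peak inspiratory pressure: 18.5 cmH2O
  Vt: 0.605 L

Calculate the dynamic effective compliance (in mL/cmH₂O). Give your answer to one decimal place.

41.7

Dynamic compliance = Vt / (PIP − PEEP) = 605 / (18.5 − 4) = 605 / 14.5 = 41.724 mL/cmH2O.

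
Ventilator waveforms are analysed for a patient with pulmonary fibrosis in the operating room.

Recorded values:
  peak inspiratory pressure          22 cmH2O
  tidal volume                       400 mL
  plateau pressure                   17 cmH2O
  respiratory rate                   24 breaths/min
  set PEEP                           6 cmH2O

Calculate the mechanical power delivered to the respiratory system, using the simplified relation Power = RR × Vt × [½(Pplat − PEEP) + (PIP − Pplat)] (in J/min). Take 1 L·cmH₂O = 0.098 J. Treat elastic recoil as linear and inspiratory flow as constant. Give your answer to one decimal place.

Per-breath work = Vt × [½(Pplat−PEEP) + (PIP−Pplat)] = 0.400 × [0.5×11.0 + 5.0] = 0.400 × 10.5 = 4.2 L·cmH2O.
Power = 24 × 4.2 = 100.8 L·cmH2O/min.
× 0.098 J/(L·cmH2O) → 9.878 J/min.

9.9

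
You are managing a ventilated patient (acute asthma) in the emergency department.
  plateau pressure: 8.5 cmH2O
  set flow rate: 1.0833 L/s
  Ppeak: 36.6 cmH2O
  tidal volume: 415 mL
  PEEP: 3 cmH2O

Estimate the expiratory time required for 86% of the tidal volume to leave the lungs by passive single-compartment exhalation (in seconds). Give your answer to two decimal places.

3.85

R = (PIP − Pplat)/V̇ = (36.6 − 8.5) / 1.0833 = 28.1/1.0833 = 25.939 cmH2O·s/L.
C = Vt/(Pplat − PEEP) = 415.0 / (8.5 − 3) = 415.0/5.5 = 75.455 mL/cmH2O.
τ = R × C = 25.939 × 0.07546 L/cmH2O = 1.957 s.
t = −τ·ln(1 − 0.86) = −1.957·ln(0.14) = 3.848 s.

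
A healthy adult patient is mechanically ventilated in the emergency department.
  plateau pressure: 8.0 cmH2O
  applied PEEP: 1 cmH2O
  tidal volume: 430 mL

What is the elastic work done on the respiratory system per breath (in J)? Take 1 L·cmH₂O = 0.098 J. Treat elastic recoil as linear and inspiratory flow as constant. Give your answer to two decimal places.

0.15

Elastic work ≈ ½ × (Pplat − PEEP) × Vt = 0.5 × (8.0 − 1) × 0.430 L = 0.5 × 7.0 × 0.430 = 1.505 L·cmH2O.
× 0.098 J/(L·cmH2O) → 0.1475 J.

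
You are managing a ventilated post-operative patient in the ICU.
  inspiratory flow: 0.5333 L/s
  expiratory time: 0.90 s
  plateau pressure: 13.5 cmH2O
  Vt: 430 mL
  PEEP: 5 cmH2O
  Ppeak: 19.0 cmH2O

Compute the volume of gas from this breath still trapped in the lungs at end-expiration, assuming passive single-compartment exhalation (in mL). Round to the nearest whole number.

77

R = (PIP − Pplat)/V̇ = (19.0 − 13.5) / 0.5333 = 5.5/0.5333 = 10.313 cmH2O·s/L.
C = Vt/(Pplat − PEEP) = 430.0 / (13.5 − 5) = 430.0/8.5 = 50.588 mL/cmH2O.
τ = R × C = 10.313 × 0.05059 L/cmH2O = 0.5217 s.
Fraction remaining = e^(−Te/τ) = e^(−0.90/0.5217) = 0.1782.
Trapped volume = 430.0 × 0.1782 = 76.626 mL.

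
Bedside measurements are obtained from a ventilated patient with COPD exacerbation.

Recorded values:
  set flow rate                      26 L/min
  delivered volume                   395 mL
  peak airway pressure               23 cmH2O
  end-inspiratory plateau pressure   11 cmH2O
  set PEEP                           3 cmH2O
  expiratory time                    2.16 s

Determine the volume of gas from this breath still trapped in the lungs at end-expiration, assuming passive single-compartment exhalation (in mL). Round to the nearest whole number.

Flow: 26 L/min ÷ 60 = 0.4333 L/s.
R = (PIP − Pplat)/V̇ = (23 − 11) / 0.4333 = 12.0/0.4333 = 27.694 cmH2O·s/L.
C = Vt/(Pplat − PEEP) = 395.0 / (11 − 3) = 395.0/8.0 = 49.375 mL/cmH2O.
τ = R × C = 27.694 × 0.04938 L/cmH2O = 1.368 s.
Fraction remaining = e^(−Te/τ) = e^(−2.16/1.368) = 0.2062.
Trapped volume = 395.0 × 0.2062 = 81.449 mL.

81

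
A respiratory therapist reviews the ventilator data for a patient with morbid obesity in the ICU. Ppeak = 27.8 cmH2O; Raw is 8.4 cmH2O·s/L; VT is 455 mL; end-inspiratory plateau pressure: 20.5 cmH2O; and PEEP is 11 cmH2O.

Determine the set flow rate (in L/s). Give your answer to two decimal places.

flow = (PIP − Pplat) / Raw = 7.3 / 8.4 = 0.869 L/s.

0.87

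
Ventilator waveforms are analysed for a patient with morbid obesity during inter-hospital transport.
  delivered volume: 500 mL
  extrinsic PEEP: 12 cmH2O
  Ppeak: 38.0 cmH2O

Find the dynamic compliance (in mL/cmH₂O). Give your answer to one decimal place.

19.2

Dynamic compliance = Vt / (PIP − PEEP) = 500 / (38.0 − 12) = 500 / 26.0 = 19.231 mL/cmH2O.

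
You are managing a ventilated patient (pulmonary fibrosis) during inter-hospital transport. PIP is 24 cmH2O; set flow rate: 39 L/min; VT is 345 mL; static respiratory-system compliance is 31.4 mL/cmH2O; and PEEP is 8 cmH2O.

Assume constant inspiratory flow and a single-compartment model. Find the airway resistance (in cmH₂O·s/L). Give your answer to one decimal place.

7.7

Flow: 39 L/min ÷ 60 = 0.65 L/s.
Equation of motion (constant flow): PIP = Vt/C + R·V̇ + PEEP.
R·V̇ = PIP − Vt/C − PEEP = 24 − 345/31.4 − 8 = 24 − 10.987 − 8 = 5.013 cmH2O.
R = 5.013 / 0.65 = 7.712 cmH2O·s/L.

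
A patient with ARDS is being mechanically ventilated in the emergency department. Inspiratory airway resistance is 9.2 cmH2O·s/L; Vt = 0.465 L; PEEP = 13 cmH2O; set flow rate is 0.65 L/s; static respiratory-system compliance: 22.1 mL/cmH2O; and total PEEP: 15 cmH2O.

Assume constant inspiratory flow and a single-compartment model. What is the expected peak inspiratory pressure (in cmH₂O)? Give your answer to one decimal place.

42.0

Total PEEP = 15 cmH2O (set 13 + intrinsic 2); this is the baseline alveolar pressure.
Equation of motion (constant flow): PIP = Vt/C + R·V̇ + PEEP.
PIP = 465/22.1 + 9.2×0.65 + 15 = 21.041 + 5.98 + 15 = 42.021 cmH2O.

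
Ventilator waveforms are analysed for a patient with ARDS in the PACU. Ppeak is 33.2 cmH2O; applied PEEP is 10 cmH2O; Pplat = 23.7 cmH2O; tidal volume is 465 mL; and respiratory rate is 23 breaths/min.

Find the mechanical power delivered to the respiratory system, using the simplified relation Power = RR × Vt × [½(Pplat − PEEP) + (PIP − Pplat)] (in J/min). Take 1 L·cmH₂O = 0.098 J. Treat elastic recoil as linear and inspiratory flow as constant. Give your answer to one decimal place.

17.1

Per-breath work = Vt × [½(Pplat−PEEP) + (PIP−Pplat)] = 0.465 × [0.5×13.7 + 9.5] = 0.465 × 16.35 = 7.603 L·cmH2O.
Power = 23 × 7.603 = 174.87 L·cmH2O/min.
× 0.098 J/(L·cmH2O) → 17.137 J/min.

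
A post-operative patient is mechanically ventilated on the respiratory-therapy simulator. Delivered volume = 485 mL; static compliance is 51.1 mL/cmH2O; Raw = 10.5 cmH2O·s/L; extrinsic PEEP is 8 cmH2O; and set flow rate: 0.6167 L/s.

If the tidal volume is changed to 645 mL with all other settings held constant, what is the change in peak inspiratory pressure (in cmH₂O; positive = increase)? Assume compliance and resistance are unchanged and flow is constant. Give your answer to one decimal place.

PIP = Vt/C + R·V̇ + PEEP (constant-flow equation of motion).
Only the elastic term changes: ΔPIP = ΔVt / C = (645 − 485) / 51.1 = 3.131 cmH2O.

3.1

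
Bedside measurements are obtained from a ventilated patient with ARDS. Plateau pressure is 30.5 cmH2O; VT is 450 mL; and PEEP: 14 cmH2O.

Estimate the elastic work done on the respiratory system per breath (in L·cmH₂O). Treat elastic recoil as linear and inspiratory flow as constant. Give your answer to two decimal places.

Elastic work ≈ ½ × (Pplat − PEEP) × Vt = 0.5 × (30.5 − 14) × 0.450 L = 0.5 × 16.5 × 0.450 = 3.713 L·cmH2O.

3.71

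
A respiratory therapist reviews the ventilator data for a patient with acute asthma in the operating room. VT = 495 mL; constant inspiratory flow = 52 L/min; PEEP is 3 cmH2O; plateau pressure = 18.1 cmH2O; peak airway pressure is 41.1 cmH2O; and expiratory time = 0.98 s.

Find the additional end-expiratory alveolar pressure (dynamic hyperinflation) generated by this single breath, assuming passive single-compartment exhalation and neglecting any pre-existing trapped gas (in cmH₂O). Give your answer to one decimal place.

4.9

Flow: 52 L/min ÷ 60 = 0.8667 L/s.
R = (PIP − Pplat)/V̇ = (41.1 − 18.1) / 0.8667 = 23.0/0.8667 = 26.537 cmH2O·s/L.
C = Vt/(Pplat − PEEP) = 495.0 / (18.1 − 3) = 495.0/15.1 = 32.781 mL/cmH2O.
τ = R × C = 26.537 × 0.03278 L/cmH2O = 0.8699 s.
Fraction remaining = e^(−Te/τ) = e^(−0.98/0.8699) = 0.3241; trapped volume = 495.0 × 0.3241 = 160.43 mL.
Additional alveolar pressure from trapping ≈ V_trapped / C = 160.43 / 32.781 = 4.894 cmH2O.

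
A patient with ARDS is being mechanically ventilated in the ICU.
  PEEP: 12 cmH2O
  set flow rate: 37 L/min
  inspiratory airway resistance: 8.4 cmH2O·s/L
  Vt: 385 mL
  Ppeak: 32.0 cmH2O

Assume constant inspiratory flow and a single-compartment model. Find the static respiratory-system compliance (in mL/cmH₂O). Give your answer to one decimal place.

26.0

Flow: 37 L/min ÷ 60 = 0.6167 L/s.
Equation of motion (constant flow): PIP = Vt/C + R·V̇ + PEEP.
Vt/C = PIP − R·V̇ − PEEP = 32.0 − 8.4×0.6167 − 12 = 32.0 − 5.18 − 12 = 14.82 cmH2O.
C = Vt / 14.82 = 385 / 14.82 = 25.978 mL/cmH2O.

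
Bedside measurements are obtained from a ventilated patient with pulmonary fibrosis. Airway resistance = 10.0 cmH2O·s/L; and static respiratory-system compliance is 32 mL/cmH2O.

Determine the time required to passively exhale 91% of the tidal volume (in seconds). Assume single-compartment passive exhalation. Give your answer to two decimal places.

0.77

τ = R × C = 10.0 × 32 mL/cmH2O = 10.0 × 0.032 L/cmH2O = 0.32 s.
Exhaled fraction f = 1 − e^(−t/τ) → t = −τ·ln(1 − f) = −0.32·ln(0.09) = 0.7705 s.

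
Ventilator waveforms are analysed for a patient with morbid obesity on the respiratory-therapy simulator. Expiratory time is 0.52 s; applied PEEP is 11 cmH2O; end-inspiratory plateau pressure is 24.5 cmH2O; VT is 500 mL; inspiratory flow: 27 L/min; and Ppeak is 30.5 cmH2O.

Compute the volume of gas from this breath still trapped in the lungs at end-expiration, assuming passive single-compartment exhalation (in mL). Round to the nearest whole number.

Flow: 27 L/min ÷ 60 = 0.45 L/s.
R = (PIP − Pplat)/V̇ = (30.5 − 24.5) / 0.45 = 6.0/0.45 = 13.333 cmH2O·s/L.
C = Vt/(Pplat − PEEP) = 500.0 / (24.5 − 11) = 500.0/13.5 = 37.037 mL/cmH2O.
τ = R × C = 13.333 × 0.03704 L/cmH2O = 0.4939 s.
Fraction remaining = e^(−Te/τ) = e^(−0.52/0.4939) = 0.3489.
Trapped volume = 500.0 × 0.3489 = 174.45 mL.

174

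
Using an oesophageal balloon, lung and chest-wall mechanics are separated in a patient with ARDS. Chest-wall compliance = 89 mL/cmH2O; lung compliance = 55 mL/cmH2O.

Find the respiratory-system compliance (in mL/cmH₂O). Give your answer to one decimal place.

Lung and chest wall are elastances in series: 1/Crs = 1/CL + 1/Ccw.
1/Crs = 1/55 + 1/89 = 0.02942.
Crs = 33.99 mL/cmH2O.

34.0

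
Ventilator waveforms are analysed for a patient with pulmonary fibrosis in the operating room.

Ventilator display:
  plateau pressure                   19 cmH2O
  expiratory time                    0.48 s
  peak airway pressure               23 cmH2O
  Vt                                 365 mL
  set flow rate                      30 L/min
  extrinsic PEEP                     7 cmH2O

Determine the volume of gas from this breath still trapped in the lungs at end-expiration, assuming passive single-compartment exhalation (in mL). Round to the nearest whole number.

Flow: 30 L/min ÷ 60 = 0.5 L/s.
R = (PIP − Pplat)/V̇ = (23 − 19) / 0.5 = 4.0/0.5 = 8.0 cmH2O·s/L.
C = Vt/(Pplat − PEEP) = 365.0 / (19 − 7) = 365.0/12.0 = 30.417 mL/cmH2O.
τ = R × C = 8.0 × 0.03042 L/cmH2O = 0.2434 s.
Fraction remaining = e^(−Te/τ) = e^(−0.48/0.2434) = 0.1392.
Trapped volume = 365.0 × 0.1392 = 50.808 mL.

51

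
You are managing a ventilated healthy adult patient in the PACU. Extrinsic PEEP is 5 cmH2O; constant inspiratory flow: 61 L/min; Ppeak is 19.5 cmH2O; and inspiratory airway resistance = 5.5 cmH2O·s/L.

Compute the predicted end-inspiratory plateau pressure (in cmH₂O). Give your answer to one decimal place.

13.9

Flow: 61 L/min ÷ 60 = 1.0167 L/s.
Pplat = PIP − Raw × flow = 19.5 − 5.5 × 1.0167 = 19.5 − 5.592 = 13.908 cmH2O.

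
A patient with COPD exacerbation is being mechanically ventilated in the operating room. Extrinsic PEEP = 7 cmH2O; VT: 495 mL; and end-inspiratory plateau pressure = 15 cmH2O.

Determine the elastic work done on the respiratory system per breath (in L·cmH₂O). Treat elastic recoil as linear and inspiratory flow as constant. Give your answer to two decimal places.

1.98

Elastic work ≈ ½ × (Pplat − PEEP) × Vt = 0.5 × (15 − 7) × 0.495 L = 0.5 × 8.0 × 0.495 = 1.98 L·cmH2O.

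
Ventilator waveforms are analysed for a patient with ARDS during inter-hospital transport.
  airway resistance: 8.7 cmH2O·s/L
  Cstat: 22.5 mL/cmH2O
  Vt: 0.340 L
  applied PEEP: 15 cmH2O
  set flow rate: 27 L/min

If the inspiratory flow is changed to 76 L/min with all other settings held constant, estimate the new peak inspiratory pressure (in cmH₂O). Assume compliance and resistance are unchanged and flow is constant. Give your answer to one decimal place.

41.1

Flow: 27 L/min ÷ 60 = 0.45 L/s.
New flow: 76 L/min ÷ 60 = 1.2667 L/s.
PIP = Vt/C + R·V̇ + PEEP (constant-flow equation of motion).
Only the resistive term changes: ΔPIP = R × ΔV̇ = 8.7 × (1.2667 − 0.45) = 8.7 × 0.8167 = 7.105 cmH2O.
Original PIP = 340/22.5 + 8.7×0.45 + 15 = 34.026 cmH2O; new PIP = 34.026 + (7.105) = 41.131 cmH2O.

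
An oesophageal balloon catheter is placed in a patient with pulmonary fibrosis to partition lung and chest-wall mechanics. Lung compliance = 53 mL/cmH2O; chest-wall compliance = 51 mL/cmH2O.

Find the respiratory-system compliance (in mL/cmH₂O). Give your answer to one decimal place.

26.0

Lung and chest wall are elastances in series: 1/Crs = 1/CL + 1/Ccw.
1/Crs = 1/53 + 1/51 = 0.03848.
Crs = 25.988 mL/cmH2O.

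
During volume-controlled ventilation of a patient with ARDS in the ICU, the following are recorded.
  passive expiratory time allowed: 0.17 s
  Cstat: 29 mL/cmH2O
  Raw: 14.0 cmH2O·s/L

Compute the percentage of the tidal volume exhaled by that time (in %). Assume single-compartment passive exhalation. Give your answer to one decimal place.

34.2

τ = R × C = 14.0 × 29 mL/cmH2O = 14.0 × 0.029 L/cmH2O = 0.406 s.
Passive exhalation: V(t)/V₀ = e^(−t/τ) = e^(−0.17/0.406) = 0.6579.
Fraction exhaled = 1 − 0.6579 = 0.3421 → 34.21%.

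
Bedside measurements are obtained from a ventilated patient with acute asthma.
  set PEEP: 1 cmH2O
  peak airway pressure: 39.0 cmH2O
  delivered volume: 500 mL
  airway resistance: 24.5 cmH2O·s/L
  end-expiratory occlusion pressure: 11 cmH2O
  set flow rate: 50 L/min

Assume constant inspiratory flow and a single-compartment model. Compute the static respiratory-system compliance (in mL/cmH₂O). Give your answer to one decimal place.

Flow: 50 L/min ÷ 60 = 0.8333 L/s.
Total PEEP = 11 cmH2O (set 1 + intrinsic 10); this is the baseline alveolar pressure.
Equation of motion (constant flow): PIP = Vt/C + R·V̇ + PEEP.
Vt/C = PIP − R·V̇ − PEEP = 39.0 − 24.5×0.8333 − 11 = 39.0 − 20.416 − 11 = 7.584 cmH2O.
C = Vt / 7.584 = 500 / 7.584 = 65.928 mL/cmH2O.

65.9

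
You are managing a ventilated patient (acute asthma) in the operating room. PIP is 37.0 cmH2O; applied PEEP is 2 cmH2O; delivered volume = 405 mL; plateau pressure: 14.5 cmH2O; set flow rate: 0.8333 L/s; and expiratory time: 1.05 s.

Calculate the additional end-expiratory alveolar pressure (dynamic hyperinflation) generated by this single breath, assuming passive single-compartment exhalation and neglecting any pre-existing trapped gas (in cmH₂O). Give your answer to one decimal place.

3.8

R = (PIP − Pplat)/V̇ = (37.0 − 14.5) / 0.8333 = 22.5/0.8333 = 27.001 cmH2O·s/L.
C = Vt/(Pplat − PEEP) = 405.0 / (14.5 − 2) = 405.0/12.5 = 32.4 mL/cmH2O.
τ = R × C = 27.001 × 0.0324 L/cmH2O = 0.8748 s.
Fraction remaining = e^(−Te/τ) = e^(−1.05/0.8748) = 0.3011; trapped volume = 405.0 × 0.3011 = 121.95 mL.
Additional alveolar pressure from trapping ≈ V_trapped / C = 121.95 / 32.4 = 3.764 cmH2O.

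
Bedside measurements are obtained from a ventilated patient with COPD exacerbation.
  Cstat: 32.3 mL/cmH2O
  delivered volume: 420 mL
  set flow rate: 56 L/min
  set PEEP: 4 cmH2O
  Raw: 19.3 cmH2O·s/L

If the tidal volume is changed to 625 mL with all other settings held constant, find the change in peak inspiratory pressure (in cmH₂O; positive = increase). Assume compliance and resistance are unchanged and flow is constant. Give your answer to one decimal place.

PIP = Vt/C + R·V̇ + PEEP (constant-flow equation of motion).
Only the elastic term changes: ΔPIP = ΔVt / C = (625 − 420) / 32.3 = 6.347 cmH2O.

6.3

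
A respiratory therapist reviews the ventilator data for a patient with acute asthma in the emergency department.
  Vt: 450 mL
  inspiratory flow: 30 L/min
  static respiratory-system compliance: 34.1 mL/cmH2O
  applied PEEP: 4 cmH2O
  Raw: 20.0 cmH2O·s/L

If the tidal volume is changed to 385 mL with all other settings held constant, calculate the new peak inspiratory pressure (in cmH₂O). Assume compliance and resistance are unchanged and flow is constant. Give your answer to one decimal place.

Flow: 30 L/min ÷ 60 = 0.5 L/s.
PIP = Vt/C + R·V̇ + PEEP (constant-flow equation of motion).
Only the elastic term changes: ΔPIP = ΔVt / C = (385 − 450) / 34.1 = -1.906 cmH2O.
Original PIP = 450/34.1 + 20.0×0.5 + 4 = 27.196 cmH2O; new PIP = 27.196 + (-1.906) = 25.29 cmH2O.

25.3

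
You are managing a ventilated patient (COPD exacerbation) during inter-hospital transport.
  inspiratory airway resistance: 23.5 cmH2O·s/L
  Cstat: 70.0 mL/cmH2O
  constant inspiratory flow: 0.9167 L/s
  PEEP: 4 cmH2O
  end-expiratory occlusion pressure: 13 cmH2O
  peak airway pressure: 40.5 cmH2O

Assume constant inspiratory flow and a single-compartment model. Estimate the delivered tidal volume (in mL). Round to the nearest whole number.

Total PEEP = 13 cmH2O (set 4 + intrinsic 9); this is the baseline alveolar pressure.
Equation of motion (constant flow): PIP = Vt/C + R·V̇ + PEEP.
Vt/C = PIP − R·V̇ − PEEP = 40.5 − 21.542 − 13 = 5.958 cmH2O.
Vt = C × 5.958 = 70.0 × 5.958 = 417.06 mL.

417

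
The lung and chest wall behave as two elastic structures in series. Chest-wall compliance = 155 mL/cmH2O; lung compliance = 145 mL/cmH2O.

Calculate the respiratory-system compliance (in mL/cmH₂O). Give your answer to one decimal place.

74.9

Lung and chest wall are elastances in series: 1/Crs = 1/CL + 1/Ccw.
1/Crs = 1/145 + 1/155 = 0.01335.
Crs = 74.906 mL/cmH2O.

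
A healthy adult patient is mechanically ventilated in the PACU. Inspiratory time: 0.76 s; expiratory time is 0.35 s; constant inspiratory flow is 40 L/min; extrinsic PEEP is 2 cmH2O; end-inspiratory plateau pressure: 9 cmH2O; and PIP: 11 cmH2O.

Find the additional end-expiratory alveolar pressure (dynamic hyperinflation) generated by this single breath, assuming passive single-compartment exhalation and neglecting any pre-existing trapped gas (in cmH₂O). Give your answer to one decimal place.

Flow: 40 L/min ÷ 60 = 0.6667 L/s.
Vt = flow × Ti = 0.6667 L/s × 0.76 s × 1000 mL/L = 506.69 mL.
R = (PIP − Pplat)/V̇ = (11 − 9) / 0.6667 = 2.0/0.6667 = 3.0 cmH2O·s/L.
C = Vt/(Pplat − PEEP) = 506.69 / (9 − 2) = 506.69/7.0 = 72.384 mL/cmH2O.
τ = R × C = 3.0 × 0.07238 L/cmH2O = 0.2171 s.
Fraction remaining = e^(−Te/τ) = e^(−0.35/0.2171) = 0.1995; trapped volume = 506.69 × 0.1995 = 101.08 mL.
Additional alveolar pressure from trapping ≈ V_trapped / C = 101.08 / 72.384 = 1.396 cmH2O.

1.4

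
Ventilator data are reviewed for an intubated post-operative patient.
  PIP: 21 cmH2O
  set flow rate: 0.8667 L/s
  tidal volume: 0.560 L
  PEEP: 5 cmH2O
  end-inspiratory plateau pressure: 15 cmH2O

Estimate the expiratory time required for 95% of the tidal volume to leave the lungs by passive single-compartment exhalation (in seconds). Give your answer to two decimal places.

R = (PIP − Pplat)/V̇ = (21 − 15) / 0.8667 = 6.0/0.8667 = 6.923 cmH2O·s/L.
C = Vt/(Pplat − PEEP) = 560.0 / (15 − 5) = 560.0/10.0 = 56.0 mL/cmH2O.
τ = R × C = 6.923 × 0.056 L/cmH2O = 0.3877 s.
t = −τ·ln(1 − 0.95) = −0.3877·ln(0.05) = 1.161 s.

1.16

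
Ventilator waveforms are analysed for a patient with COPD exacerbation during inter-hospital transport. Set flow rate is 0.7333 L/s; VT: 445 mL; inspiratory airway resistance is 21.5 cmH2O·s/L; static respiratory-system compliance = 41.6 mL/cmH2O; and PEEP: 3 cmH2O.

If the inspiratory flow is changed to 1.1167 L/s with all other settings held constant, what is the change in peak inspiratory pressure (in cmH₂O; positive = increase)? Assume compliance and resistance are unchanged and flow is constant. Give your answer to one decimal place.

PIP = Vt/C + R·V̇ + PEEP (constant-flow equation of motion).
Only the resistive term changes: ΔPIP = R × ΔV̇ = 21.5 × (1.1167 − 0.7333) = 21.5 × 0.3834 = 8.243 cmH2O.

8.2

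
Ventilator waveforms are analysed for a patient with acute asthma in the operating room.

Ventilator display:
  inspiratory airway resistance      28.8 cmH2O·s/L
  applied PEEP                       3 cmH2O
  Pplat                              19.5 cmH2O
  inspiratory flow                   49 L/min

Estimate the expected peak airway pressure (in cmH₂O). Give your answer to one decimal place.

43.0

Flow: 49 L/min ÷ 60 = 0.8167 L/s.
PIP = Pplat + Raw × flow = 19.5 + 28.8 × 0.8167 = 19.5 + 23.521 = 43.021 cmH2O.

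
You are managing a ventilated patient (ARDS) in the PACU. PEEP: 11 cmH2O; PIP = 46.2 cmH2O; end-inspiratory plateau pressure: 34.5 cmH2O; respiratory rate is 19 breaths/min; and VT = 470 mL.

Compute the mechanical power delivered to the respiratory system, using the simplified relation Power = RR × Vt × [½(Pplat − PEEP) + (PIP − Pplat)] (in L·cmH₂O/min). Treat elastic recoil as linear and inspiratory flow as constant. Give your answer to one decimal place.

Per-breath work = Vt × [½(Pplat−PEEP) + (PIP−Pplat)] = 0.470 × [0.5×23.5 + 11.7] = 0.470 × 23.45 = 11.022 L·cmH2O.
Power = 19 × 11.022 = 209.42 L·cmH2O/min.

209.4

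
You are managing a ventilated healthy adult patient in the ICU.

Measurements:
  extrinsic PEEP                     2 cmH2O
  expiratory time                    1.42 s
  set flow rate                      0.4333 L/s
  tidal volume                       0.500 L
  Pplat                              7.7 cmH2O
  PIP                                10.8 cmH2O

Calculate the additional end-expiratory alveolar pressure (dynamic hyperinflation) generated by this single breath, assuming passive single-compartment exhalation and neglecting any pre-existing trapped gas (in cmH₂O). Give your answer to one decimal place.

0.6

R = (PIP − Pplat)/V̇ = (10.8 − 7.7) / 0.4333 = 3.1/0.4333 = 7.154 cmH2O·s/L.
C = Vt/(Pplat − PEEP) = 500.0 / (7.7 − 2) = 500.0/5.7 = 87.719 mL/cmH2O.
τ = R × C = 7.154 × 0.08772 L/cmH2O = 0.6275 s.
Fraction remaining = e^(−Te/τ) = e^(−1.42/0.6275) = 0.104; trapped volume = 500.0 × 0.104 = 52.0 mL.
Additional alveolar pressure from trapping ≈ V_trapped / C = 52.0 / 87.719 = 0.5928 cmH2O.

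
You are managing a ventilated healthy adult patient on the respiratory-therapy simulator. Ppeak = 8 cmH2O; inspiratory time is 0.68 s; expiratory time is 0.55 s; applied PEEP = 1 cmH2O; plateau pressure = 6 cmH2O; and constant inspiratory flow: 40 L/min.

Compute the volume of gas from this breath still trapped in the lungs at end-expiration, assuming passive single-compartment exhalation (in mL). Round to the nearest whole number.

Flow: 40 L/min ÷ 60 = 0.6667 L/s.
Vt = flow × Ti = 0.6667 L/s × 0.68 s × 1000 mL/L = 453.36 mL.
R = (PIP − Pplat)/V̇ = (8 − 6) / 0.6667 = 2.0/0.6667 = 3.0 cmH2O·s/L.
C = Vt/(Pplat − PEEP) = 453.36 / (6 − 1) = 453.36/5.0 = 90.672 mL/cmH2O.
τ = R × C = 3.0 × 0.09067 L/cmH2O = 0.272 s.
Fraction remaining = e^(−Te/τ) = e^(−0.55/0.272) = 0.1324.
Trapped volume = 453.36 × 0.1324 = 60.025 mL.

60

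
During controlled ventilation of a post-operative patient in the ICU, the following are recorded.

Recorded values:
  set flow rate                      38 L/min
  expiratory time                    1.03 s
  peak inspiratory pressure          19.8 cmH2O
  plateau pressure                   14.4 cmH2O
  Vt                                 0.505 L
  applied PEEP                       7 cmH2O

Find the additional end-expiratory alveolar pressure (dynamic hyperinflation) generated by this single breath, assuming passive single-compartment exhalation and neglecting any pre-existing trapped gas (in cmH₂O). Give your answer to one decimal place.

1.3

Flow: 38 L/min ÷ 60 = 0.6333 L/s.
R = (PIP − Pplat)/V̇ = (19.8 − 14.4) / 0.6333 = 5.4/0.6333 = 8.527 cmH2O·s/L.
C = Vt/(Pplat − PEEP) = 505.0 / (14.4 − 7) = 505.0/7.4 = 68.243 mL/cmH2O.
τ = R × C = 8.527 × 0.06824 L/cmH2O = 0.5819 s.
Fraction remaining = e^(−Te/τ) = e^(−1.03/0.5819) = 0.1703; trapped volume = 505.0 × 0.1703 = 86.002 mL.
Additional alveolar pressure from trapping ≈ V_trapped / C = 86.002 / 68.243 = 1.26 cmH2O.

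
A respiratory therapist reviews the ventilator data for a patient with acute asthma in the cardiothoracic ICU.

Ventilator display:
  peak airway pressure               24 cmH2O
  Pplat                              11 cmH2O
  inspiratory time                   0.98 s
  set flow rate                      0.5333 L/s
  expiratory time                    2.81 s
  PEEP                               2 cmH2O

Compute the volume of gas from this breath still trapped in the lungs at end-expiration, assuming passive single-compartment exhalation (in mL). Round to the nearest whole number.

72

Vt = flow × Ti = 0.5333 L/s × 0.98 s × 1000 mL/L = 522.63 mL.
R = (PIP − Pplat)/V̇ = (24 − 11) / 0.5333 = 13.0/0.5333 = 24.377 cmH2O·s/L.
C = Vt/(Pplat − PEEP) = 522.63 / (11 − 2) = 522.63/9.0 = 58.07 mL/cmH2O.
τ = R × C = 24.377 × 0.05807 L/cmH2O = 1.416 s.
Fraction remaining = e^(−Te/τ) = e^(−2.81/1.416) = 0.1375.
Trapped volume = 522.63 × 0.1375 = 71.862 mL.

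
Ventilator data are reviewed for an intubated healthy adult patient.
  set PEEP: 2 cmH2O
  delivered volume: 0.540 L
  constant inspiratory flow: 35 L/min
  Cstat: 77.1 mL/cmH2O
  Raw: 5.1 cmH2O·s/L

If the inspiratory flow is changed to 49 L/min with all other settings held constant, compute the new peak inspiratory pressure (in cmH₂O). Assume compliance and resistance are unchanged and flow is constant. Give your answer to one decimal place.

13.2

Flow: 35 L/min ÷ 60 = 0.5833 L/s.
New flow: 49 L/min ÷ 60 = 0.8167 L/s.
PIP = Vt/C + R·V̇ + PEEP (constant-flow equation of motion).
Only the resistive term changes: ΔPIP = R × ΔV̇ = 5.1 × (0.8167 − 0.5833) = 5.1 × 0.2334 = 1.19 cmH2O.
Original PIP = 540/77.1 + 5.1×0.5833 + 2 = 11.979 cmH2O; new PIP = 11.979 + (1.19) = 13.169 cmH2O.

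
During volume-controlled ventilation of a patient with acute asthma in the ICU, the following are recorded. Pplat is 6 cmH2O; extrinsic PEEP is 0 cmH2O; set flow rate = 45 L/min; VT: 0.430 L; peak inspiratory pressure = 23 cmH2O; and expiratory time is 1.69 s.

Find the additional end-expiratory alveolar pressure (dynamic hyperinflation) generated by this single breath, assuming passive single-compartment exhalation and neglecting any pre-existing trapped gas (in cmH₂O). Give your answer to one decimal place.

Flow: 45 L/min ÷ 60 = 0.75 L/s.
R = (PIP − Pplat)/V̇ = (23 − 6) / 0.75 = 17.0/0.75 = 22.667 cmH2O·s/L.
C = Vt/(Pplat − PEEP) = 430.0 / (6 − 0) = 430.0/6.0 = 71.667 mL/cmH2O.
τ = R × C = 22.667 × 0.07167 L/cmH2O = 1.625 s.
Fraction remaining = e^(−Te/τ) = e^(−1.69/1.625) = 0.3535; trapped volume = 430.0 × 0.3535 = 152.01 mL.
Additional alveolar pressure from trapping ≈ V_trapped / C = 152.01 / 71.667 = 2.121 cmH2O.

2.1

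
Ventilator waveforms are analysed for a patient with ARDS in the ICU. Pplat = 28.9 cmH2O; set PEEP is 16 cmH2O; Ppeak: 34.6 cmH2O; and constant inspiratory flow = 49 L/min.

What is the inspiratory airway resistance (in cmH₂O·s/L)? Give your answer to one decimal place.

7.0

Flow: 49 L/min ÷ 60 = 0.8167 L/s.
Raw = (PIP − Pplat) / flow = (34.6 − 28.9) / 0.8167 = 5.7 / 0.8167 = 6.979 cmH2O·s/L.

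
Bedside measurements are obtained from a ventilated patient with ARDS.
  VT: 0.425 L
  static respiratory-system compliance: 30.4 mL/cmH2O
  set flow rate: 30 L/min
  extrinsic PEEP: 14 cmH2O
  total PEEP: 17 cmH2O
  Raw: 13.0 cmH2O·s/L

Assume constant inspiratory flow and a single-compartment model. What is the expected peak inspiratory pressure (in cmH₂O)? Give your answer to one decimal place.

Flow: 30 L/min ÷ 60 = 0.5 L/s.
Total PEEP = 17 cmH2O (set 14 + intrinsic 3); this is the baseline alveolar pressure.
Equation of motion (constant flow): PIP = Vt/C + R·V̇ + PEEP.
PIP = 425/30.4 + 13.0×0.5 + 17 = 13.98 + 6.5 + 17 = 37.48 cmH2O.

37.5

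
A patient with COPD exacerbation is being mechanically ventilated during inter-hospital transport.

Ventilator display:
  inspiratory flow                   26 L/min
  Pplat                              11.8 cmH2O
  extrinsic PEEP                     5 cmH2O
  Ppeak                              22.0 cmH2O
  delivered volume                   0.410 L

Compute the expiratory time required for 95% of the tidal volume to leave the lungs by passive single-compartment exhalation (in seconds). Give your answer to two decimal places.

4.25

Flow: 26 L/min ÷ 60 = 0.4333 L/s.
R = (PIP − Pplat)/V̇ = (22.0 − 11.8) / 0.4333 = 10.2/0.4333 = 23.54 cmH2O·s/L.
C = Vt/(Pplat − PEEP) = 410.0 / (11.8 − 5) = 410.0/6.8 = 60.294 mL/cmH2O.
τ = R × C = 23.54 × 0.06029 L/cmH2O = 1.419 s.
t = −τ·ln(1 − 0.95) = −1.419·ln(0.05) = 4.251 s.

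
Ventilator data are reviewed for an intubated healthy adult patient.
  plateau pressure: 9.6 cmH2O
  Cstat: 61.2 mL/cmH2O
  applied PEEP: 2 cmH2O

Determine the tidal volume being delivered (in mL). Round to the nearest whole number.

465

Vt = Cstat × (Pplat − PEEP) = 61.2 × (9.6 − 2) = 61.2 × 7.6 = 465.12 mL.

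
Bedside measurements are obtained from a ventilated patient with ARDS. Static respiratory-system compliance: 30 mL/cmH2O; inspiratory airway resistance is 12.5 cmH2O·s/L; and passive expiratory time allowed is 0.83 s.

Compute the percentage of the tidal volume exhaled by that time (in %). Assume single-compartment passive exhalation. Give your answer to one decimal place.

τ = R × C = 12.5 × 30 mL/cmH2O = 12.5 × 0.030 L/cmH2O = 0.375 s.
Passive exhalation: V(t)/V₀ = e^(−t/τ) = e^(−0.83/0.375) = 0.1093.
Fraction exhaled = 1 − 0.1093 = 0.8907 → 89.07%.

89.1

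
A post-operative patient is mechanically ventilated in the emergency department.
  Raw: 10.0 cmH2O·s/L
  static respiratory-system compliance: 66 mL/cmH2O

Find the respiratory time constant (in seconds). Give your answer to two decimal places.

0.66

τ = R × C = 10.0 × 66 mL/cmH2O = 10.0 × 0.066 L/cmH2O = 0.66 s.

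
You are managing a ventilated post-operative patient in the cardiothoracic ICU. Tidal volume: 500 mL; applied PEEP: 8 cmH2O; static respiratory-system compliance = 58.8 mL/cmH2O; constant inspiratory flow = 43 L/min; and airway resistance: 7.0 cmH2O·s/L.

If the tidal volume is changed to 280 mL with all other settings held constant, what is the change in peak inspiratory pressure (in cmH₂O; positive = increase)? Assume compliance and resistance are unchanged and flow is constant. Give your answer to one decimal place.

PIP = Vt/C + R·V̇ + PEEP (constant-flow equation of motion).
Only the elastic term changes: ΔPIP = ΔVt / C = (280 − 500) / 58.8 = -3.741 cmH2O.

-3.7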